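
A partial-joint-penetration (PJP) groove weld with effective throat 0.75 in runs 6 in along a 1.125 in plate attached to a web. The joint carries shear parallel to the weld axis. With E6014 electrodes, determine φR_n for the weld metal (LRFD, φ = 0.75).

φR_n ≈ 122 kip

E60XX → F_EXX = 60 ksi.
Effective throat (given) t_e = 0.75 in.
A_we = 0.75 × 6 = 4.5 in².
F_nw = 0.6 F_EXX = 36 ksi.
φR_n = 0.75 × 36 × 4.5 = 121.5 kip.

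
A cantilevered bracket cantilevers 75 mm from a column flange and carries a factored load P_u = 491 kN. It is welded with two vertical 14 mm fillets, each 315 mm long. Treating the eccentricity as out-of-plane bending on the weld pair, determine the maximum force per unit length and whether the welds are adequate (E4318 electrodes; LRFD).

E43XX → F_EXX = 430 MPa.
L_w = 2 × 315 = 630 mm; section modulus (unit throat) S = 2 × L²/6 = 33080 mm².
Direct shear f_v = P/L_w = 491×10³/630 = 779.4 N/mm.
Moment M = P × e = 491×10³ × 75 = 36825000 N·mm; bending f_b = M/S = 1113 N/mm.
f_max = √(f_v² + f_b²) = √(779.4² + 1113²) = 1359 N/mm.
φr_n = 0.75 × 0.6 × 430 × (0.707 × 14) = 1915 N/mm → adequate.

f_max ≈ 1360 N/mm; adequate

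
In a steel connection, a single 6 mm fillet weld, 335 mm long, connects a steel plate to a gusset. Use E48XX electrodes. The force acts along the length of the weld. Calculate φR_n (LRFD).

E48XX → F_EXX = 480 MPa.
Effective throat t_e = 0.707 × 6 = 4.242 mm.
Total length L = 335 mm; A_we = 4.242 × 335 = 1421 mm².
F_nw = 0.6 F_EXX = 0.6 × 480 = 288 MPa.
φR_n = 0.75 × 288 × 1421 × 10⁻³ = 307 kN.

φR_n ≈ 307 kN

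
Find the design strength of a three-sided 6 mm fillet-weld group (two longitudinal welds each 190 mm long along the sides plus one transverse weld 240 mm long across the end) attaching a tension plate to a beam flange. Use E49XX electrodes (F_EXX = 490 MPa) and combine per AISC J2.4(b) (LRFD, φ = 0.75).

t_e = 0.707 × 6 = 4.242 mm.
R_nwl = 0.6 × 490 × 4.242 × 380 × 10⁻³ = 473.9 kN (longitudinal, 2 welds).
R_nwt = 0.6 × 490 × 4.242 × 240 × 10⁻³ = 299.3 kN (transverse, base value).
(i) R_nwl + R_nwt = 773.2 kN; (ii) 0.85 R_nwl + 1.5 R_nwt = 851.8 kN.
R_n = max = 851.8 kN [governs: (ii)]; φR_n = 638.9 kN.

φR_n ≈ 639 kN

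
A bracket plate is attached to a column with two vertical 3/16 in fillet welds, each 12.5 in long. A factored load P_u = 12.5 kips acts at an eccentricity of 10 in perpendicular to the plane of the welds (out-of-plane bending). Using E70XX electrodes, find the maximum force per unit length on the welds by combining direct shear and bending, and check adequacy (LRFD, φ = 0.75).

f_max ≈ 2.45 kip/in; adequate

E70XX → F_EXX = 70 ksi.
L_w = 2 × 12.5 = 25 in; section modulus (unit throat) S = 2 × L²/6 = 52.08 in².
Direct shear f_v = P/L_w = 12.5/25 = 0.5 kip/in.
Moment M = P × e = 12.5 × 10 = 125 kip·in; bending f_b = M/S = 2.4 kip/in.
f_max = √(f_v² + f_b²) = √(0.5² + 2.4²) = 2.452 kip/in.
φr_n = 0.75 × 0.6 × 70 × (0.707 × 0.1875) = 4.176 kip/in → adequate.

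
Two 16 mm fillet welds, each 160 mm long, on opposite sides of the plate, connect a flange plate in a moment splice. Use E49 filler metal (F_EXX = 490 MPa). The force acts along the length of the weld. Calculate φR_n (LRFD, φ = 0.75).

Effective throat t_e = 0.707 × 16 = 11.31 mm.
Total length L = 320 mm; A_we = 11.31 × 320 = 3620 mm².
F_nw = 0.6 F_EXX = 0.6 × 490 = 294 MPa.
φR_n = 0.75 × 294 × 3620 × 10⁻³ = 798.2 kN.

φR_n ≈ 798 kN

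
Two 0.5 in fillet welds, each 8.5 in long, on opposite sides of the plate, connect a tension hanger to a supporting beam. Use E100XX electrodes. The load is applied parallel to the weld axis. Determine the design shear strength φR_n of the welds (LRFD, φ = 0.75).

φR_n ≈ 270 kip

E100XX → F_EXX = 100 ksi.
Effective throat t_e = 0.707 × 0.5 = 0.3535 in.
Total length L = 17 in; A_we = 0.3535 × 17 = 6.01 in².
F_nw = 0.6 F_EXX = 0.6 × 100 = 60 ksi.
φR_n = 0.75 × 60 × 6.01 = 270.4 kip.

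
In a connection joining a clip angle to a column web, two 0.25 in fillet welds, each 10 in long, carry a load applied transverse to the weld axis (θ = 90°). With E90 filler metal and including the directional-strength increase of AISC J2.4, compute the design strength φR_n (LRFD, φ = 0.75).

E90XX → F_EXX = 90 ksi.
t_e = 0.707 × 0.25 = 0.1767 in; A_we = 0.1767 × 20 = 3.535 in².
Directional factor: 1.0 + 0.5 sin^1.5(90°) = 1.5.
F_nw = 0.6 × 90 × 1.5 = 81 ksi.
φR_n = 0.75 × 81 × 3.535 = 214.8 kips.

φR_n ≈ 215 kips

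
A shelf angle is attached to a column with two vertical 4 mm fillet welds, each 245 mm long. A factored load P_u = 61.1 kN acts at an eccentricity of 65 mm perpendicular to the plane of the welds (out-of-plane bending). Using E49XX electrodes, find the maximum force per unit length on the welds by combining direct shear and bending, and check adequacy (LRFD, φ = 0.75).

f_max ≈ 234 N/mm; adequate

E49XX → F_EXX = 490 MPa.
L_w = 2 × 245 = 490 mm; section modulus (unit throat) S = 2 × L²/6 = 20010 mm².
Direct shear f_v = P/L_w = 61.1×10³/490 = 124.7 N/mm.
Moment M = P × e = 61.1×10³ × 65 = 3971500 N·mm; bending f_b = M/S = 198.5 N/mm.
f_max = √(f_v² + f_b²) = √(124.7² + 198.5²) = 234.4 N/mm.
φr_n = 0.75 × 0.6 × 490 × (0.707 × 4) = 623.6 N/mm → adequate.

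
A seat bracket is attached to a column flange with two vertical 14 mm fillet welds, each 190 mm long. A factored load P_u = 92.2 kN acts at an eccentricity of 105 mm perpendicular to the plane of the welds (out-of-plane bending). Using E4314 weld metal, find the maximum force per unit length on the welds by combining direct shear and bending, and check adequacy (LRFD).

f_max ≈ 840 N/mm; adequate

E43XX → F_EXX = 430 MPa.
L_w = 2 × 190 = 380 mm; section modulus (unit throat) S = 2 × L²/6 = 12030 mm².
Direct shear f_v = P/L_w = 92.2×10³/380 = 242.6 N/mm.
Moment M = P × e = 92.2×10³ × 105 = 9681000 N·mm; bending f_b = M/S = 804.5 N/mm.
f_max = √(f_v² + f_b²) = √(242.6² + 804.5²) = 840.3 N/mm.
φr_n = 0.75 × 0.6 × 430 × (0.707 × 14) = 1915 N/mm → adequate.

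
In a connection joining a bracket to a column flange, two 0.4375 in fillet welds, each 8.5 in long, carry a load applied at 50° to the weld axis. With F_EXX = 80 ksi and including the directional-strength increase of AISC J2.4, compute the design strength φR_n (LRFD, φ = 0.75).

t_e = 0.707 × 0.4375 = 0.3093 in; A_we = 0.3093 × 17 = 5.258 in².
Directional factor: 1.0 + 0.5 sin^1.5(50°) = 1.335.
F_nw = 0.6 × 80 × 1.335 = 64.09 ksi.
φR_n = 0.75 × 64.09 × 5.258 = 252.8 kip.

φR_n ≈ 253 kip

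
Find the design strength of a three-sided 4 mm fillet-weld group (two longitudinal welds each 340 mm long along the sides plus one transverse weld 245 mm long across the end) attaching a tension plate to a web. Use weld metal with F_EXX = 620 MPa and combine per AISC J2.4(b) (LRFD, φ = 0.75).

φR_n ≈ 746 kN

t_e = 0.707 × 4 = 2.828 mm.
R_nwl = 0.6 × 620 × 2.828 × 680 × 10⁻³ = 715.4 kN (longitudinal, 2 welds).
R_nwt = 0.6 × 620 × 2.828 × 245 × 10⁻³ = 257.7 kN (transverse, base value).
(i) R_nwl + R_nwt = 973.1 kN; (ii) 0.85 R_nwl + 1.5 R_nwt = 994.7 kN.
R_n = max = 994.7 kN [governs: (ii)]; φR_n = 746 kN.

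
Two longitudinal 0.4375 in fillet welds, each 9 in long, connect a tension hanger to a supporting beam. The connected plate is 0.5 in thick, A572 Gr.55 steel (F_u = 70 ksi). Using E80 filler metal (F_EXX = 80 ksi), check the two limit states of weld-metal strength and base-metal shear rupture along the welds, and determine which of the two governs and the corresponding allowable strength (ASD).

t_e = 0.707 × 0.4375 = 0.3093 in; L = 18 in.
Weld metal: R_n/Ω = (1/2.0) × 0.6 × 80 × 0.3093 × 18 = 133.6 kip.
Base metal (shear rupture): R_n/Ω = (1/2.0) × 0.6 × 70 × 0.5 × 18 = 189 kip.
Governing: weld metal.

R_n/Ω ≈ 134 kip (weld metal governs)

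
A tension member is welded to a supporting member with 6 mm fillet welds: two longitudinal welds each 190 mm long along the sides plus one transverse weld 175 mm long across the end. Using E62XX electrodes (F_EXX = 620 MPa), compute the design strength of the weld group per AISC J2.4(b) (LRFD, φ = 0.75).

t_e = 0.707 × 6 = 4.242 mm.
R_nwl = 0.6 × 620 × 4.242 × 380 × 10⁻³ = 599.6 kN (longitudinal, 2 welds).
R_nwt = 0.6 × 620 × 4.242 × 175 × 10⁻³ = 276.2 kN (transverse, base value).
(i) R_nwl + R_nwt = 875.8 kN; (ii) 0.85 R_nwl + 1.5 R_nwt = 923.9 kN.
R_n = max = 923.9 kN [governs: (ii)]; φR_n = 692.9 kN.

φR_n ≈ 693 kN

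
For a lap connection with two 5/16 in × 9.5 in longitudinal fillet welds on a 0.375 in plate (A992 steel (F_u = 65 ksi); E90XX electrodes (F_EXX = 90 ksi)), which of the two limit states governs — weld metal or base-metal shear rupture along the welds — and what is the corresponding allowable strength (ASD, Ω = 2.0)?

t_e = 0.707 × 0.3125 = 0.2209 in; L = 19 in.
Weld metal: R_n/Ω = (1/2.0) × 0.6 × 90 × 0.2209 × 19 = 113.3 kip.
Base metal (shear rupture): R_n/Ω = (1/2.0) × 0.6 × 65 × 0.375 × 19 = 138.9 kip.
Governing: weld metal.

R_n/Ω ≈ 113 kip (weld metal governs)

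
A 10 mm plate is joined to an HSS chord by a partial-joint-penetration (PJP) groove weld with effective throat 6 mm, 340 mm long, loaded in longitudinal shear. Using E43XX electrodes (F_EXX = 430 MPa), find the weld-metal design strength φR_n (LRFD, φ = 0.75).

φR_n ≈ 395 kN

Effective throat (given) t_e = 6 mm.
A_we = 6 × 340 = 2040 mm².
F_nw = 0.6 F_EXX = 258 MPa.
φR_n = 0.75 × 258 × 2040 × 10⁻³ = 394.7 kN.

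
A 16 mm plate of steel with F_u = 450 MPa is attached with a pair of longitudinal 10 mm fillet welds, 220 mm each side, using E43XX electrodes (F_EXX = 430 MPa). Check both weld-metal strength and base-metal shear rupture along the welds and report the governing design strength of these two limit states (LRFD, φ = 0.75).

φR_n ≈ 602 kN (weld metal governs)

t_e = 0.707 × 10 = 7.07 mm; L = 440 mm.
Weld metal: φR_n = 0.75 × 0.6 × 430 × 7.07 × 440 × 10⁻³ = 601.9 kN.
Base metal (shear rupture): φR_n = 0.75 × 0.6 × 450 × 16 × 440 × 10⁻³ = 1426 kN.
Governing: weld metal.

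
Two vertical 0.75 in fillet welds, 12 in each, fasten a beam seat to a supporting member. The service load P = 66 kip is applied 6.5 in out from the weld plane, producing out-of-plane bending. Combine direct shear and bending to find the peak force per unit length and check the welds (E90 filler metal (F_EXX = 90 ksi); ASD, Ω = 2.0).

f_max ≈ 9.35 kip/in; adequate

L_w = 2 × 12 = 24 in; section modulus (unit throat) S = 2 × L²/6 = 48 in².
Direct shear f_v = P/L_w = 66/24 = 2.75 kip/in.
Moment M = P × e = 66 × 6.5 = 429 kip·in; bending f_b = M/S = 8.938 kip/in.
f_max = √(f_v² + f_b²) = √(2.75² + 8.938²) = 9.351 kip/in.
r_n/Ω = (1/2.0) × 0.6 × 90 × (0.707 × 0.75) = 14.32 kip/in → adequate.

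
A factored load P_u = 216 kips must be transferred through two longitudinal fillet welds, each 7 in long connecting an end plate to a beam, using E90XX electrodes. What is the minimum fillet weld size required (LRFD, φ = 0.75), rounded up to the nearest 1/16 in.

E90XX → F_EXX = 90 ksi.
Total weld length L = 14 in.
Required throat t_e = P_u / (φ × 0.6 F_EXX × L) = 216 / (0.75 × 0.6 × 90 × 14) = 0.381 in.
Required leg w = t_e / 0.707 = 0.5388 in → use 9/16 in.

w = 9/16 in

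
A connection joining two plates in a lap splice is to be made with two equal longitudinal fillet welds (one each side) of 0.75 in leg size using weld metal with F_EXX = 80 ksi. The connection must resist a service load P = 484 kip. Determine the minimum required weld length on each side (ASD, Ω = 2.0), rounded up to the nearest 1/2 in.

L = 19.5 in on each side

Throat t_e = 0.707 × 0.75 = 0.5302 in.
r_n/Ω = (0.6 × 80 × 0.5302) / 2.0 = 12.73 kip/in.
L_req = P / (r_n/Ω) = 484 / 12.73 = 38.03 in total.
Per side: 38.03 / 2 = 19.02 in.
Round up → use L = 19.5 in on each side.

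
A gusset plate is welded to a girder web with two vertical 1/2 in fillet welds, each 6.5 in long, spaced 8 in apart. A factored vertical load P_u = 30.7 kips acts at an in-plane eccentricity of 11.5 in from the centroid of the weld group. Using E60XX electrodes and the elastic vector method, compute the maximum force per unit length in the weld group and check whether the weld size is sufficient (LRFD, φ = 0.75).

E60XX → F_EXX = 60 ksi.
Total weld length L_w = 13 in. Treat welds as unit-width lines.
Polar moment about centroid: J = 2[d³/12 + d(b/2)²] = 2[6.5³/12 + 6.5×4²] = 253.8 in³.
Direct shear f_v = P/L_w = 30.7 / 13 = 2.362 kip/in (vertical).
Torsion M = P·e = 30.7 × 11.5 = 353.05 kip·in.
Critical point at (x, y) = (4, 3.25) from centroid. f_tx = M·y/J = 4.521 kip/in; f_ty = M·x/J = 5.565 kip/in.
Resultant f_max = √[f_tx² + (f_v + f_ty)²] = √[4.521² + (2.362 + 5.565)²] = 9.125 kip/in.
Capacity per unit length: φr_n = 0.75 × 0.6 × 60 × (0.707 × 0.5) = 9.544 kip/in.
9.125 ≤ 9.544 → adequate.

f_max ≈ 9.13 kip/in; adequate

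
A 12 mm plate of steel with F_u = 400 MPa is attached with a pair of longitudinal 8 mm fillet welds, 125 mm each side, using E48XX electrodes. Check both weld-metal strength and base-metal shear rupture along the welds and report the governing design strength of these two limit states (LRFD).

E48XX → F_EXX = 480 MPa.
t_e = 0.707 × 8 = 5.656 mm; L = 250 mm.
Weld metal: φR_n = 0.75 × 0.6 × 480 × 5.656 × 250 × 10⁻³ = 305.4 kN.
Base metal (shear rupture): φR_n = 0.75 × 0.6 × 400 × 12 × 250 × 10⁻³ = 540 kN.
Governing: weld metal.

φR_n ≈ 305 kN (weld metal governs)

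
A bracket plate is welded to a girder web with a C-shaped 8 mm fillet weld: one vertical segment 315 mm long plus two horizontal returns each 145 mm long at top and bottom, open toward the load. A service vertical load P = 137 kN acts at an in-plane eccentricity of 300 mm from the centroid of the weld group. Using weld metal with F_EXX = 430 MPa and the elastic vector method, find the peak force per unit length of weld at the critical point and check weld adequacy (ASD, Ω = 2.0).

Total weld length L_w = 605 mm. Treat welds as unit-width lines.
Centroid: x̄ = 2×145×72.5 / 605 = 34.75 mm from the vertical weld.
Polar moment about centroid: J = I_x + I_y = [315³/12 + 2×145×157.5²] + [315×34.75² + 2(145³/12 + 145×37.75²)] = 11100000 mm³.
Direct shear f_v = P/L_w = 137×10³ / 605 = 226.4 N/mm (vertical).
Torsion M = P·e = 137×10³ × 300 = 41100000 N·mm.
Critical point at (x, y) = (110.2, 157.5) from centroid. f_tx = M·y/J = 583.2 N/mm; f_ty = M·x/J = 408.2 N/mm.
Resultant f_max = √[f_tx² + (f_v + f_ty)²] = √[583.2² + (226.4 + 408.2)²] = 861.9 N/mm.
Capacity per unit length: r_n/Ω = (1/2.0) × 0.6 × 430 × (0.707 × 8) = 729.6 N/mm.
861.9 > 729.6 → NOT adequate.

f_max ≈ 862 N/mm; NOT adequate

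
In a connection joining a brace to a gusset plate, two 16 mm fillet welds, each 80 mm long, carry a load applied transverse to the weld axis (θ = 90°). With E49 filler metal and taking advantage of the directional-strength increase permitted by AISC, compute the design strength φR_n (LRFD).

E49XX → F_EXX = 490 MPa.
t_e = 0.707 × 16 = 11.31 mm; A_we = 11.31 × 160 = 1810 mm².
Directional factor: 1.0 + 0.5 sin^1.5(90°) = 1.5.
F_nw = 0.6 × 490 × 1.5 = 441 MPa.
φR_n = 0.75 × 441 × 1810 × 10⁻³ = 598.6 kN.

φR_n ≈ 599 kN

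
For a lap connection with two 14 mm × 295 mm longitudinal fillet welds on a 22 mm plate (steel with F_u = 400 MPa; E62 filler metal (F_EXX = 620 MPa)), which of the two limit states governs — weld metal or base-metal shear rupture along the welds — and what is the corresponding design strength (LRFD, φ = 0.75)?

φR_n ≈ 1630 kN (weld metal governs)

t_e = 0.707 × 14 = 9.898 mm; L = 590 mm.
Weld metal: φR_n = 0.75 × 0.6 × 620 × 9.898 × 590 × 10⁻³ = 1629 kN.
Base metal (shear rupture): φR_n = 0.75 × 0.6 × 400 × 22 × 590 × 10⁻³ = 2336 kN.
Governing: weld metal.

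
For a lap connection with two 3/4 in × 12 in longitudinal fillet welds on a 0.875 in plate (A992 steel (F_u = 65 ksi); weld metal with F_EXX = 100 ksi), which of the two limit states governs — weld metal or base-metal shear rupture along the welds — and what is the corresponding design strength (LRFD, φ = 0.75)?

φR_n ≈ 573 kip (weld metal governs)

t_e = 0.707 × 0.75 = 0.5302 in; L = 24 in.
Weld metal: φR_n = 0.75 × 0.6 × 100 × 0.5302 × 24 = 572.7 kip.
Base metal (shear rupture): φR_n = 0.75 × 0.6 × 65 × 0.875 × 24 = 614.2 kip.
Governing: weld metal.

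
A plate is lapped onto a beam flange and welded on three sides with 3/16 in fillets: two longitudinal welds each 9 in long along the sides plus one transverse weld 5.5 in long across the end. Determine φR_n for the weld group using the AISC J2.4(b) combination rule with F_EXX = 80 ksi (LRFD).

φR_n ≈ 112 kip

t_e = 0.707 × 0.1875 = 0.1326 in.
R_nwl = 0.6 × 80 × 0.1326 × 18 = 114.5 kip (longitudinal, 2 welds).
R_nwt = 0.6 × 80 × 0.1326 × 5.5 = 35 kip (transverse, base value).
(i) R_nwl + R_nwt = 149.5 kip; (ii) 0.85 R_nwl + 1.5 R_nwt = 149.8 kip.
R_n = max = 149.8 kip [governs: (ii)]; φR_n = 112.4 kip.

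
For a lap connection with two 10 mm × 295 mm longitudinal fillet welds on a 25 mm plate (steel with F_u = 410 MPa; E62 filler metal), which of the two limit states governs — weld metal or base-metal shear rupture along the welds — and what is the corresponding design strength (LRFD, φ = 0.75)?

E62XX → F_EXX = 620 MPa.
t_e = 0.707 × 10 = 7.07 mm; L = 590 mm.
Weld metal: φR_n = 0.75 × 0.6 × 620 × 7.07 × 590 × 10⁻³ = 1164 kN.
Base metal (shear rupture): φR_n = 0.75 × 0.6 × 410 × 25 × 590 × 10⁻³ = 2721 kN.
Governing: weld metal.

φR_n ≈ 1160 kN (weld metal governs)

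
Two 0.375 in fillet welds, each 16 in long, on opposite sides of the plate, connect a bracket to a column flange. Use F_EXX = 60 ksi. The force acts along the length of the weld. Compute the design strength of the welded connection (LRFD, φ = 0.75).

φR_n ≈ 229 kip

Effective throat t_e = 0.707 × 0.375 = 0.2651 in.
Total length L = 32 in; A_we = 0.2651 × 32 = 8.484 in².
F_nw = 0.6 F_EXX = 0.6 × 60 = 36 ksi.
φR_n = 0.75 × 36 × 8.484 = 229.1 kip.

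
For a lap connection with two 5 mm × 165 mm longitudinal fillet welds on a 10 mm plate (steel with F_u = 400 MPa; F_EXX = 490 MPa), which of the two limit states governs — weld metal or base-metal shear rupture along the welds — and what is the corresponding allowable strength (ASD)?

R_n/Ω ≈ 171 kN (weld metal governs)

t_e = 0.707 × 5 = 3.535 mm; L = 330 mm.
Weld metal: R_n/Ω = (1/2.0) × 0.6 × 490 × 3.535 × 330 × 10⁻³ = 171.5 kN.
Base metal (shear rupture): R_n/Ω = (1/2.0) × 0.6 × 400 × 10 × 330 × 10⁻³ = 396 kN.
Governing: weld metal.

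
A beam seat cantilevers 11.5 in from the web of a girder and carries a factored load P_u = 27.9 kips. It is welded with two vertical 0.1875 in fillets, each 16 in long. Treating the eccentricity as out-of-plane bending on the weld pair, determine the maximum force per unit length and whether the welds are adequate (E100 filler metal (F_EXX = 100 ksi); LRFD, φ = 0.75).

f_max ≈ 3.86 kip/in; adequate

L_w = 2 × 16 = 32 in; section modulus (unit throat) S = 2 × L²/6 = 85.33 in².
Direct shear f_v = P/L_w = 27.9/32 = 0.8719 kip/in.
Moment M = P × e = 27.9 × 11.5 = 320.85 kip·in; bending f_b = M/S = 3.76 kip/in.
f_max = √(f_v² + f_b²) = √(0.8719² + 3.76²) = 3.86 kip/in.
φr_n = 0.75 × 0.6 × 100 × (0.707 × 0.1875) = 5.965 kip/in → adequate.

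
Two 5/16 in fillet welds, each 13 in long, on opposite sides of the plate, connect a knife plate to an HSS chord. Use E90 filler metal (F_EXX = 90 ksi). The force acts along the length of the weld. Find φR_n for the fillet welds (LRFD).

Effective throat t_e = 0.707 × 0.3125 = 0.2209 in.
Total length L = 26 in; A_we = 0.2209 × 26 = 5.744 in².
F_nw = 0.6 F_EXX = 0.6 × 90 = 54 ksi.
φR_n = 0.75 × 54 × 5.744 = 232.6 kips.

φR_n ≈ 233 kips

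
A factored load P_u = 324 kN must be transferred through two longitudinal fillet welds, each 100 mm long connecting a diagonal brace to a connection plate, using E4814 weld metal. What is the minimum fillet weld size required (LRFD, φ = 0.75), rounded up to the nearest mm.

E48XX → F_EXX = 480 MPa.
Total weld length L = 200 mm.
Required throat t_e = P_u / (φ × 0.6 F_EXX × L) = 324 / (0.75 × 0.6 × 480 × 200 × 10⁻³) = 7.5 mm.
Required leg w = t_e / 0.707 = 10.61 mm → use 11 mm.

w = 11 mm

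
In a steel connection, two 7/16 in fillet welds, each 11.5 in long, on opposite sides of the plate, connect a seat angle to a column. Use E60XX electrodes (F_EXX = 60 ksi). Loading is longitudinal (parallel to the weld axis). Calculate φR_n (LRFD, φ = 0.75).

Effective throat t_e = 0.707 × 0.4375 = 0.3093 in.
Total length L = 23 in; A_we = 0.3093 × 23 = 7.114 in².
F_nw = 0.6 F_EXX = 0.6 × 60 = 36 ksi.
φR_n = 0.75 × 36 × 7.114 = 192.1 kips.

φR_n ≈ 192 kips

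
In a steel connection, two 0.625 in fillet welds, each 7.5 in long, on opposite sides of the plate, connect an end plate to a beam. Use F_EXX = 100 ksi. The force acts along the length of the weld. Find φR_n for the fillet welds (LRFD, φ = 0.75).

Effective throat t_e = 0.707 × 0.625 = 0.4419 in.
Total length L = 15 in; A_we = 0.4419 × 15 = 6.628 in².
F_nw = 0.6 F_EXX = 0.6 × 100 = 60 ksi.
φR_n = 0.75 × 60 × 6.628 = 298.3 kip.

φR_n ≈ 298 kip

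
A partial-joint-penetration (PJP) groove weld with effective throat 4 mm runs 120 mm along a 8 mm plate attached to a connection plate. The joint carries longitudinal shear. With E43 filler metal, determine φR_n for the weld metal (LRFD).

E43XX → F_EXX = 430 MPa.
Effective throat (given) t_e = 4 mm.
A_we = 4 × 120 = 480 mm².
F_nw = 0.6 F_EXX = 258 MPa.
φR_n = 0.75 × 258 × 480 × 10⁻³ = 92.88 kN.

φR_n ≈ 92.9 kN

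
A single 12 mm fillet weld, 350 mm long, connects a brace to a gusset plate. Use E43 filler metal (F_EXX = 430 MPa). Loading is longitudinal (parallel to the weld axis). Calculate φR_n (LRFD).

Effective throat t_e = 0.707 × 12 = 8.484 mm.
Total length L = 350 mm; A_we = 8.484 × 350 = 2969 mm².
F_nw = 0.6 F_EXX = 0.6 × 430 = 258 MPa.
φR_n = 0.75 × 258 × 2969 × 10⁻³ = 574.6 kN.

φR_n ≈ 575 kN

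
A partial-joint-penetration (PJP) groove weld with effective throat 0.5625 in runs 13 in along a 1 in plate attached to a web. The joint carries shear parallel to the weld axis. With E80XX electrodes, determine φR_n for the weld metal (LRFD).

E80XX → F_EXX = 80 ksi.
Effective throat (given) t_e = 0.5625 in.
A_we = 0.5625 × 13 = 7.312 in².
F_nw = 0.6 F_EXX = 48 ksi.
φR_n = 0.75 × 48 × 7.312 = 263.2 kips.

φR_n ≈ 263 kips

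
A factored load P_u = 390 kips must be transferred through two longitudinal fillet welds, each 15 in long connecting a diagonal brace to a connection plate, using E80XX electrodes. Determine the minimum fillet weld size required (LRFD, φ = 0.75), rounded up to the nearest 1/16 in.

w = 9/16 in

E80XX → F_EXX = 80 ksi.
Total weld length L = 30 in.
Required throat t_e = P_u / (φ × 0.6 F_EXX × L) = 390 / (0.75 × 0.6 × 80 × 30) = 0.3611 in.
Required leg w = t_e / 0.707 = 0.5108 in → use 9/16 in.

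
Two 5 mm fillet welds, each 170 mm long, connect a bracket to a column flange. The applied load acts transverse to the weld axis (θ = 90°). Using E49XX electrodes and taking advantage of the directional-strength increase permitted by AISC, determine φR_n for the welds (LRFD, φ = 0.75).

E49XX → F_EXX = 490 MPa.
t_e = 0.707 × 5 = 3.535 mm; A_we = 3.535 × 340 = 1202 mm².
Directional factor: 1.0 + 0.5 sin^1.5(90°) = 1.5.
F_nw = 0.6 × 490 × 1.5 = 441 MPa.
φR_n = 0.75 × 441 × 1202 × 10⁻³ = 397.5 kN.

φR_n ≈ 398 kN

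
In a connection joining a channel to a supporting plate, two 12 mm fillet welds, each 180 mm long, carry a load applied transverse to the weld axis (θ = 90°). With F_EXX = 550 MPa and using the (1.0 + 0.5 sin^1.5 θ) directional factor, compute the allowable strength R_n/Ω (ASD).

R_n/Ω ≈ 756 kN

t_e = 0.707 × 12 = 8.484 mm; A_we = 8.484 × 360 = 3054 mm².
Directional factor: 1.0 + 0.5 sin^1.5(90°) = 1.5.
F_nw = 0.6 × 550 × 1.5 = 495 MPa.
R_n/Ω = (495 × 3054) / 2.0 × 10⁻³ = 755.9 kN.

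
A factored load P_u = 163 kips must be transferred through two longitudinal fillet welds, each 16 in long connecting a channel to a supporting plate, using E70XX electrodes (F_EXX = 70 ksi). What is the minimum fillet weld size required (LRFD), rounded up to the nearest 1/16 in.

w = 1/4 in

Total weld length L = 32 in.
Required throat t_e = P_u / (φ × 0.6 F_EXX × L) = 163 / (0.75 × 0.6 × 70 × 32) = 0.1617 in.
Required leg w = t_e / 0.707 = 0.2287 in → use 1/4 in.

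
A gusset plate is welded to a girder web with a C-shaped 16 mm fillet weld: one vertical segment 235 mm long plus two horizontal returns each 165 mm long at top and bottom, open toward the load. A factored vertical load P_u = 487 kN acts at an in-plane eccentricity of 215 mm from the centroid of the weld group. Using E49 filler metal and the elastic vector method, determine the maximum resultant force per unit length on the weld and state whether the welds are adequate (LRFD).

E49XX → F_EXX = 490 MPa.
Total weld length L_w = 565 mm. Treat welds as unit-width lines.
Centroid: x̄ = 2×165×82.5 / 565 = 48.19 mm from the vertical weld.
Polar moment about centroid: J = I_x + I_y = [235³/12 + 2×165×117.5²] + [235×48.19² + 2(165³/12 + 165×34.31²)] = 7320000 mm³.
Direct shear f_v = P/L_w = 487×10³ / 565 = 861.9 N/mm (vertical).
Torsion M = P·e = 487×10³ × 215 = 104700000 N·mm.
Critical point at (x, y) = (116.8, 117.5) from centroid. f_tx = M·y/J = 1681 N/mm; f_ty = M·x/J = 1671 N/mm.
Resultant f_max = √[f_tx² + (f_v + f_ty)²] = √[1681² + (861.9 + 1671)²] = 3040 N/mm.
Capacity per unit length: φr_n = 0.75 × 0.6 × 490 × (0.707 × 16) = 2494 N/mm.
3040 > 2494 → NOT adequate.

f_max ≈ 3040 N/mm; NOT adequate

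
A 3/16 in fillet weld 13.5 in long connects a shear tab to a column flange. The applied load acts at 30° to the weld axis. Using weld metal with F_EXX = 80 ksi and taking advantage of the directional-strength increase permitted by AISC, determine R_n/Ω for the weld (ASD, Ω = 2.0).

R_n/Ω ≈ 50.5 kip

t_e = 0.707 × 0.1875 = 0.1326 in; A_we = 0.1326 × 13.5 = 1.79 in².
Directional factor: 1.0 + 0.5 sin^1.5(30°) = 1.177.
F_nw = 0.6 × 80 × 1.177 = 56.49 ksi.
R_n/Ω = (56.49 × 1.79) / 2.0 = 50.54 kip.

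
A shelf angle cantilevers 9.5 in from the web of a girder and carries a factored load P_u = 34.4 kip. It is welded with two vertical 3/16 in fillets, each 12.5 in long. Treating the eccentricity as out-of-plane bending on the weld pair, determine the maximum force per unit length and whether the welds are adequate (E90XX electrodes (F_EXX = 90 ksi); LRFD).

f_max ≈ 6.42 kip/in; NOT adequate

L_w = 2 × 12.5 = 25 in; section modulus (unit throat) S = 2 × L²/6 = 52.08 in².
Direct shear f_v = P/L_w = 34.4/25 = 1.376 kip/in.
Moment M = P × e = 34.4 × 9.5 = 326.8 kip·in; bending f_b = M/S = 6.275 kip/in.
f_max = √(f_v² + f_b²) = √(1.376² + 6.275²) = 6.424 kip/in.
φr_n = 0.75 × 0.6 × 90 × (0.707 × 0.1875) = 5.369 kip/in → NOT adequate.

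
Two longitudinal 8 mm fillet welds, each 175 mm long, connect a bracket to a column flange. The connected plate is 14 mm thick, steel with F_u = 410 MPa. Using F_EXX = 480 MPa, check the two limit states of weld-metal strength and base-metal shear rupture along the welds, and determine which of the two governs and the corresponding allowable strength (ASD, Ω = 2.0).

t_e = 0.707 × 8 = 5.656 mm; L = 350 mm.
Weld metal: R_n/Ω = (1/2.0) × 0.6 × 480 × 5.656 × 350 × 10⁻³ = 285.1 kN.
Base metal (shear rupture): R_n/Ω = (1/2.0) × 0.6 × 410 × 14 × 350 × 10⁻³ = 602.7 kN.
Governing: weld metal.

R_n/Ω ≈ 285 kN (weld metal governs)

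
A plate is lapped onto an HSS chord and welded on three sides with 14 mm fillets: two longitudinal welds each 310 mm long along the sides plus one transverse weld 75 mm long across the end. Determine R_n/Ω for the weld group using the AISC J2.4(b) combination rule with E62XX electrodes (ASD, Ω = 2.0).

E62XX → F_EXX = 620 MPa.
t_e = 0.707 × 14 = 9.898 mm.
R_nwl = 0.6 × 620 × 9.898 × 620 × 10⁻³ = 2283 kN (longitudinal, 2 welds).
R_nwt = 0.6 × 620 × 9.898 × 75 × 10⁻³ = 276.2 kN (transverse, base value).
(i) R_nwl + R_nwt = 2559 kN; (ii) 0.85 R_nwl + 1.5 R_nwt = 2355 kN.
R_n = max = 2559 kN [governs: (i)]; R_n/Ω = 1280 kN.

R_n/Ω ≈ 1280 kN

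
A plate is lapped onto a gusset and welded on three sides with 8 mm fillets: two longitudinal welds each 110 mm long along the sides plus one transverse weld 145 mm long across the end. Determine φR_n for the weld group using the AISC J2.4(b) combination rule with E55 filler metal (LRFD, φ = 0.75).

φR_n ≈ 566 kN

E55XX → F_EXX = 550 MPa.
t_e = 0.707 × 8 = 5.656 mm.
R_nwl = 0.6 × 550 × 5.656 × 220 × 10⁻³ = 410.6 kN (longitudinal, 2 welds).
R_nwt = 0.6 × 550 × 5.656 × 145 × 10⁻³ = 270.6 kN (transverse, base value).
(i) R_nwl + R_nwt = 681.3 kN; (ii) 0.85 R_nwl + 1.5 R_nwt = 755 kN.
R_n = max = 755 kN [governs: (ii)]; φR_n = 566.2 kN.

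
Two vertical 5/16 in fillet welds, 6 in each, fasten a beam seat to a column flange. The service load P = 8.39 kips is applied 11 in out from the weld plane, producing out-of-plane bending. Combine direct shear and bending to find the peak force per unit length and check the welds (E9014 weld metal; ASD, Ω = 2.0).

E90XX → F_EXX = 90 ksi.
L_w = 2 × 6 = 12 in; section modulus (unit throat) S = 2 × L²/6 = 12 in².
Direct shear f_v = P/L_w = 8.39/12 = 0.6992 kip/in.
Moment M = P × e = 8.39 × 11 = 92.29 kip·in; bending f_b = M/S = 7.691 kip/in.
f_max = √(f_v² + f_b²) = √(0.6992² + 7.691²) = 7.723 kip/in.
r_n/Ω = (1/2.0) × 0.6 × 90 × (0.707 × 0.3125) = 5.965 kip/in → NOT adequate.

f_max ≈ 7.72 kip/in; NOT adequate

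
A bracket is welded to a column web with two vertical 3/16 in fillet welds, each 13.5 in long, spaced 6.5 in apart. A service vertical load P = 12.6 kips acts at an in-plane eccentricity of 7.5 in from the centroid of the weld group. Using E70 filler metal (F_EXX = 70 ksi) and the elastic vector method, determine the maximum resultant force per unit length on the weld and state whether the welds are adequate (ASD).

f_max ≈ 1.29 kip/in; adequate

Total weld length L_w = 27 in. Treat welds as unit-width lines.
Polar moment about centroid: J = 2[d³/12 + d(b/2)²] = 2[13.5³/12 + 13.5×3.25²] = 695.2 in³.
Direct shear f_v = P/L_w = 12.6 / 27 = 0.4667 kip/in (vertical).
Torsion M = P·e = 12.6 × 7.5 = 94.5 kip·in.
Critical point at (x, y) = (3.25, 6.75) from centroid. f_tx = M·y/J = 0.9175 kip/in; f_ty = M·x/J = 0.4417 kip/in.
Resultant f_max = √[f_tx² + (f_v + f_ty)²] = √[0.9175² + (0.4667 + 0.4417)²] = 1.291 kip/in.
Capacity per unit length: r_n/Ω = (1/2.0) × 0.6 × 70 × (0.707 × 0.1875) = 2.784 kip/in.
1.291 ≤ 2.784 → adequate.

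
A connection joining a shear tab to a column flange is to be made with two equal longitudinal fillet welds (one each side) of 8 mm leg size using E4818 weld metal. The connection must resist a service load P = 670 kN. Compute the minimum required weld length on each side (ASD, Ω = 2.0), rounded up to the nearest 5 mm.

L = 415 mm on each side

E48XX → F_EXX = 480 MPa.
Throat t_e = 0.707 × 8 = 5.656 mm.
r_n/Ω = (0.6 × 480 × 5.656) / 2.0 = 814.5 N/mm = 0.8145 kN/mm.
L_req = P / (r_n/Ω) = 670 / 0.8145 = 822.6 mm total.
Per side: 822.6 / 2 = 411.3 mm.
Round up → use L = 415 mm on each side.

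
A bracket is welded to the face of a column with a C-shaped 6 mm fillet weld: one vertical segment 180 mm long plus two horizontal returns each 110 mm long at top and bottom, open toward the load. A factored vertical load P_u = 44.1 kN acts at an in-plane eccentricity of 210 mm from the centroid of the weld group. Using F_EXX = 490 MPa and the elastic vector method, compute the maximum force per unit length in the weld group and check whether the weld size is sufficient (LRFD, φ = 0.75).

f_max ≈ 480 N/mm; adequate

Total weld length L_w = 400 mm. Treat welds as unit-width lines.
Centroid: x̄ = 2×110×55 / 400 = 30.25 mm from the vertical weld.
Polar moment about centroid: J = I_x + I_y = [180³/12 + 2×110×90²] + [180×30.25² + 2(110³/12 + 110×24.75²)] = 2789000 mm³.
Direct shear f_v = P/L_w = 44.1×10³ / 400 = 110.2 N/mm (vertical).
Torsion M = P·e = 44.1×10³ × 210 = 9261000 N·mm.
Critical point at (x, y) = (79.75, 90) from centroid. f_tx = M·y/J = 298.8 N/mm; f_ty = M·x/J = 264.8 N/mm.
Resultant f_max = √[f_tx² + (f_v + f_ty)²] = √[298.8² + (110.2 + 264.8)²] = 479.5 N/mm.
Capacity per unit length: φr_n = 0.75 × 0.6 × 490 × (0.707 × 6) = 935.4 N/mm.
479.5 ≤ 935.4 → adequate.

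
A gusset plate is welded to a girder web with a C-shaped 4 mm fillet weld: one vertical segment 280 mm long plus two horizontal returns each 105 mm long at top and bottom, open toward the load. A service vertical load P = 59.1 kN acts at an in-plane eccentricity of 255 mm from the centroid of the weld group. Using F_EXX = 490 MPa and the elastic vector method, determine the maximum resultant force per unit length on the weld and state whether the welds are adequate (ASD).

f_max ≈ 452 N/mm; NOT adequate

Total weld length L_w = 490 mm. Treat welds as unit-width lines.
Centroid: x̄ = 2×105×52.5 / 490 = 22.5 mm from the vertical weld.
Polar moment about centroid: J = I_x + I_y = [280³/12 + 2×105×140²] + [280×22.5² + 2(105³/12 + 105×30²)] = 6469000 mm³.
Direct shear f_v = P/L_w = 59.1×10³ / 490 = 120.6 N/mm (vertical).
Torsion M = P·e = 59.1×10³ × 255 = 15070000 N·mm.
Critical point at (x, y) = (82.5, 140) from centroid. f_tx = M·y/J = 326.1 N/mm; f_ty = M·x/J = 192.2 N/mm.
Resultant f_max = √[f_tx² + (f_v + f_ty)²] = √[326.1² + (120.6 + 192.2)²] = 451.9 N/mm.
Capacity per unit length: r_n/Ω = (1/2.0) × 0.6 × 490 × (0.707 × 4) = 415.7 N/mm.
451.9 > 415.7 → NOT adequate.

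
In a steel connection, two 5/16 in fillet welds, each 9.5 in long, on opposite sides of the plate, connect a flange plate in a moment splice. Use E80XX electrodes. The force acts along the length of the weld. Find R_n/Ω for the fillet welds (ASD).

R_n/Ω ≈ 101 kips

E80XX → F_EXX = 80 ksi.
Effective throat t_e = 0.707 × 0.3125 = 0.2209 in.
Total length L = 19 in; A_we = 0.2209 × 19 = 4.198 in².
F_nw = 0.6 F_EXX = 0.6 × 80 = 48 ksi.
R_n = 48 × 4.198 = 201.5 kips; R_n/Ω = 201.5/2.0 = 100.7 kips.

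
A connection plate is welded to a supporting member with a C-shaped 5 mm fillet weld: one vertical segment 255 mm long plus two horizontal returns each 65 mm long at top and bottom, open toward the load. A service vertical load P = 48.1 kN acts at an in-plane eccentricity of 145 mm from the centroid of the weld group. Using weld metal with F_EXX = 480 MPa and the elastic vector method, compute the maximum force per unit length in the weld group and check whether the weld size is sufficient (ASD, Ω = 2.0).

Total weld length L_w = 385 mm. Treat welds as unit-width lines.
Centroid: x̄ = 2×65×32.5 / 385 = 10.97 mm from the vertical weld.
Polar moment about centroid: J = I_x + I_y = [255³/12 + 2×65×127.5²] + [255×10.97² + 2(65³/12 + 65×21.53²)] = 3632000 mm³.
Direct shear f_v = P/L_w = 48.1×10³ / 385 = 124.9 N/mm (vertical).
Torsion M = P·e = 48.1×10³ × 145 = 6974500 N·mm.
Critical point at (x, y) = (54.03, 127.5) from centroid. f_tx = M·y/J = 244.8 N/mm; f_ty = M·x/J = 103.8 N/mm.
Resultant f_max = √[f_tx² + (f_v + f_ty)²] = √[244.8² + (124.9 + 103.8)²] = 335 N/mm.
Capacity per unit length: r_n/Ω = (1/2.0) × 0.6 × 480 × (0.707 × 5) = 509 N/mm.
335 ≤ 509 → adequate.

f_max ≈ 335 N/mm; adequate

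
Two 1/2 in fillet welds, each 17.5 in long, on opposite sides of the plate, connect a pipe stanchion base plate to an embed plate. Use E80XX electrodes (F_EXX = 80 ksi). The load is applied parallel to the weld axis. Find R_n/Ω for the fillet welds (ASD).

Effective throat t_e = 0.707 × 0.5 = 0.3535 in.
Total length L = 35 in; A_we = 0.3535 × 35 = 12.37 in².
F_nw = 0.6 F_EXX = 0.6 × 80 = 48 ksi.
R_n = 48 × 12.37 = 593.9 kip; R_n/Ω = 593.9/2.0 = 296.9 kip.

R_n/Ω ≈ 297 kip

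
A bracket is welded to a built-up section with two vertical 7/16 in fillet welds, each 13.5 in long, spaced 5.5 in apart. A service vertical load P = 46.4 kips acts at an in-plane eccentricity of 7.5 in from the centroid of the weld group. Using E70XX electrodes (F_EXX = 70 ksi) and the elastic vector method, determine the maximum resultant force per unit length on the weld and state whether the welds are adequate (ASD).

Total weld length L_w = 27 in. Treat welds as unit-width lines.
Polar moment about centroid: J = 2[d³/12 + d(b/2)²] = 2[13.5³/12 + 13.5×2.75²] = 614.2 in³.
Direct shear f_v = P/L_w = 46.4 / 27 = 1.719 kip/in (vertical).
Torsion M = P·e = 46.4 × 7.5 = 348 kip·in.
Critical point at (x, y) = (2.75, 6.75) from centroid. f_tx = M·y/J = 3.824 kip/in; f_ty = M·x/J = 1.558 kip/in.
Resultant f_max = √[f_tx² + (f_v + f_ty)²] = √[3.824² + (1.719 + 1.558)²] = 5.036 kip/in.
Capacity per unit length: r_n/Ω = (1/2.0) × 0.6 × 70 × (0.707 × 0.4375) = 6.496 kip/in.
5.036 ≤ 6.496 → adequate.

f_max ≈ 5.04 kip/in; adequate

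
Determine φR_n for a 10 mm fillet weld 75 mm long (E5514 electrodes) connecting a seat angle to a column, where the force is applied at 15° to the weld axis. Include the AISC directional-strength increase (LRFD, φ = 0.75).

φR_n ≈ 140 kN

E55XX → F_EXX = 550 MPa.
t_e = 0.707 × 10 = 7.07 mm; A_we = 7.07 × 75 = 530.2 mm².
Directional factor: 1.0 + 0.5 sin^1.5(15°) = 1.066.
F_nw = 0.6 × 550 × 1.066 = 351.7 MPa.
φR_n = 0.75 × 351.7 × 530.2 × 10⁻³ = 139.9 kN.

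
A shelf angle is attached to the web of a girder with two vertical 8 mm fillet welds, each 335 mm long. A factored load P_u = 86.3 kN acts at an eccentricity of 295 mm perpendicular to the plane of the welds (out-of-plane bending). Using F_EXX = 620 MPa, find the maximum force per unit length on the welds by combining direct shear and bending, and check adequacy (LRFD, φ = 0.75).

L_w = 2 × 335 = 670 mm; section modulus (unit throat) S = 2 × L²/6 = 37410 mm².
Direct shear f_v = P/L_w = 86.3×10³/670 = 128.8 N/mm.
Moment M = P × e = 86.3×10³ × 295 = 25458000 N·mm; bending f_b = M/S = 680.6 N/mm.
f_max = √(f_v² + f_b²) = √(128.8² + 680.6²) = 692.6 N/mm.
φr_n = 0.75 × 0.6 × 620 × (0.707 × 8) = 1578 N/mm → adequate.

f_max ≈ 693 N/mm; adequate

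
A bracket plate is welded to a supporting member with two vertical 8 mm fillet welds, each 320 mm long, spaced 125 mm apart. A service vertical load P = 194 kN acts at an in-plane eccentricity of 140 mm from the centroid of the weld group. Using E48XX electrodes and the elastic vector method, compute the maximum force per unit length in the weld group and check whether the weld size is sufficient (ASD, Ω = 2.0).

E48XX → F_EXX = 480 MPa.
Total weld length L_w = 640 mm. Treat welds as unit-width lines.
Polar moment about centroid: J = 2[d³/12 + d(b/2)²] = 2[320³/12 + 320×62.5²] = 7961000 mm³.
Direct shear f_v = P/L_w = 194×10³ / 640 = 303.1 N/mm (vertical).
Torsion M = P·e = 194×10³ × 140 = 27160000 N·mm.
Critical point at (x, y) = (62.5, 160) from centroid. f_tx = M·y/J = 545.8 N/mm; f_ty = M·x/J = 213.2 N/mm.
Resultant f_max = √[f_tx² + (f_v + f_ty)²] = √[545.8² + (303.1 + 213.2)²] = 751.4 N/mm.
Capacity per unit length: r_n/Ω = (1/2.0) × 0.6 × 480 × (0.707 × 8) = 814.5 N/mm.
751.4 ≤ 814.5 → adequate.

f_max ≈ 751 N/mm; adequate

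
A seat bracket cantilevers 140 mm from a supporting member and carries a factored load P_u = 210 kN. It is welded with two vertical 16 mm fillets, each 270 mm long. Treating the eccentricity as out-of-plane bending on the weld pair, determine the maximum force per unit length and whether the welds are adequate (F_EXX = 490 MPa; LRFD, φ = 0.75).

L_w = 2 × 270 = 540 mm; section modulus (unit throat) S = 2 × L²/6 = 24300 mm².
Direct shear f_v = P/L_w = 210×10³/540 = 388.9 N/mm.
Moment M = P × e = 210×10³ × 140 = 29400000 N·mm; bending f_b = M/S = 1210 N/mm.
f_max = √(f_v² + f_b²) = √(388.9² + 1210²) = 1271 N/mm.
φr_n = 0.75 × 0.6 × 490 × (0.707 × 16) = 2494 N/mm → adequate.

f_max ≈ 1270 N/mm; adequate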